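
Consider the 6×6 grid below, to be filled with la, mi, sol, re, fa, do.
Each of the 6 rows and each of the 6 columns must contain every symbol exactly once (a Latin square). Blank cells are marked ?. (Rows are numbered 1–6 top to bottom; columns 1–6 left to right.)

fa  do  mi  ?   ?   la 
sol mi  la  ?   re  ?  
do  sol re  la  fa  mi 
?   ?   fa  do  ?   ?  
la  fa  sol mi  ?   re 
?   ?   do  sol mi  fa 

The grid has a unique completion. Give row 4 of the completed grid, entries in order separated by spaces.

Row 4, column 6: row 4 has {fa, do} and column 6 has {la, mi, re, fa}, leaving only sol.
Row 4, column 5: row 4 has {sol, fa, do} and column 5 has {mi, re, fa}, leaving only la.
Row 4, column 2: row 4 has {la, sol, fa, do} and column 2 has {mi, sol, fa, do}, leaving only re.
Row 4, column 1: row 4 has {la, sol, re, fa, do} and column 1 has {la, sol, fa, do}, leaving only mi.
So row 4 reads: mi re fa do la sol.

mi re fa do la sol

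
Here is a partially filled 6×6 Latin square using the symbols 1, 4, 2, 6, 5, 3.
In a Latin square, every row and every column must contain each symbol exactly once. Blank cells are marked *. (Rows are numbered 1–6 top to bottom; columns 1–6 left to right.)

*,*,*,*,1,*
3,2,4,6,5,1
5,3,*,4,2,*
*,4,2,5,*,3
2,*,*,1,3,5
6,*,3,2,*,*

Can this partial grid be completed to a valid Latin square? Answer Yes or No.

No

Row 1, column 1: row 1 has {1} and column 1 has {2, 6, 5, 3}, so it must be 4.
Row 1, column 4: row 1 has {1, 4} and column 4 has {1, 4, 2, 6, 5}, so it must be 3.
Row 3, column 6: row 3 has {4, 2, 5, 3} and column 6 has {1, 5, 3}, so it must be 6.
Row 1, column 6: row 1 has {1, 4, 3} and column 6 has {1, 6, 5, 3}, so it must be 2.
Row 3, column 3: row 3 has {4, 2, 6, 5, 3} and column 3 has {4, 2, 3}, so it must be 1.
Row 4, column 1: row 4 has {4, 2, 5, 3} and column 1 has {4, 2, 6, 5, 3}, so it must be 1.
Row 4, column 5: row 4 has {1, 4, 2, 5, 3} and column 5 has {1, 2, 5, 3}, so it must be 6.
Row 5, column 2: row 5 has {1, 2, 5, 3} and column 2 has {4, 2, 3}, so it must be 6.
Now row 5, column 3: row 5 together with column 3 already contain {1, 4, 2, 6, 5, 3} — every symbol — so nothing can go there. The grid has no valid completion.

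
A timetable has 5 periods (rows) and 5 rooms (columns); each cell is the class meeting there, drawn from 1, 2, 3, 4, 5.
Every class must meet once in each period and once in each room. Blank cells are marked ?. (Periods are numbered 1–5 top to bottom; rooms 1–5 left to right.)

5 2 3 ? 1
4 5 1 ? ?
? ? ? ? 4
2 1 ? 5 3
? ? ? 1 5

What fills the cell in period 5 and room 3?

2

Period 1, room 4: period 1 has {1, 2, 3, 5} and room 4 has {1, 5}, leaving only 4.
Period 2, room 5: period 2 has {1, 4, 5} and room 5 has {1, 3, 4, 5}, leaving only 2.
Period 2, room 4: period 2 has {1, 2, 4, 5} and room 4 has {1, 4, 5}, leaving only 3.
Period 3, room 2: period 3 has {4} and room 2 has {1, 2, 5}, leaving only 3.
Period 3, room 1: period 3 has {3, 4} and room 1 has {2, 4, 5}, leaving only 1.
Period 3, room 4: period 3 has {1, 3, 4} and room 4 has {1, 3, 4, 5}, leaving only 2.
Period 3, room 3: period 3 has {1, 2, 3, 4} and room 3 has {1, 3}, leaving only 5.
Period 4, room 3: period 4 has {1, 2, 3, 5} and room 3 has {1, 3, 5}, leaving only 4.
Period 5 already has {1, 5} and room 3 already has {1, 3, 4, 5}, so period 5, room 3 must be 2.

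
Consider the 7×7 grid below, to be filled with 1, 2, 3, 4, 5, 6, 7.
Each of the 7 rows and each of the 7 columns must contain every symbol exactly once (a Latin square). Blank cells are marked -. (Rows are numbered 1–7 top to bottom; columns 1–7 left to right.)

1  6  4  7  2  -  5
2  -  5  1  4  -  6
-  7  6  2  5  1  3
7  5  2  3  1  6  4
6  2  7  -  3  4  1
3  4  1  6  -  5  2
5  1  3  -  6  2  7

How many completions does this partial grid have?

1

Row 1, column 6: eliminating its row and column leaves {3}.
Row 2, column 2: eliminating its row and column leaves {3}.
Row 2, column 6: eliminating its row and column leaves {3, 7}.
Row 3, column 1: eliminating its row and column leaves {4}.
Row 5, column 4: eliminating its row and column leaves {5}.
Row 6, column 5: eliminating its row and column leaves {7}.
Row 7, column 4: eliminating its row and column leaves {4}.
Only one assignment across all blanks avoids any row or column repeat, giving 1 completion.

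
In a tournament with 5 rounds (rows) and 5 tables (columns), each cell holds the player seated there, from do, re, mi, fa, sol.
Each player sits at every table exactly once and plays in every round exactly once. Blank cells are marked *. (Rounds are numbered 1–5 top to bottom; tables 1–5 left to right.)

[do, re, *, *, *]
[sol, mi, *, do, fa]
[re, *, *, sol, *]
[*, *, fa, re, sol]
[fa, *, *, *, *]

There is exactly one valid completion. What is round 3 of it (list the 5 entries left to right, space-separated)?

Round 1, table 5: round 1 has {do, re} and table 5 has {fa, sol}, leaving only mi.
Round 3, table 5: round 3 has {re, sol} and table 5 has {mi, fa, sol}, leaving only do.
Round 3, table 2: round 3 has {do, re, sol} and table 2 has {re, mi}, leaving only fa.
Round 3, table 3: round 3 has {do, re, fa, sol} and table 3 has {fa}, leaving only mi.
So round 3 reads: re fa mi sol do.

re fa mi sol do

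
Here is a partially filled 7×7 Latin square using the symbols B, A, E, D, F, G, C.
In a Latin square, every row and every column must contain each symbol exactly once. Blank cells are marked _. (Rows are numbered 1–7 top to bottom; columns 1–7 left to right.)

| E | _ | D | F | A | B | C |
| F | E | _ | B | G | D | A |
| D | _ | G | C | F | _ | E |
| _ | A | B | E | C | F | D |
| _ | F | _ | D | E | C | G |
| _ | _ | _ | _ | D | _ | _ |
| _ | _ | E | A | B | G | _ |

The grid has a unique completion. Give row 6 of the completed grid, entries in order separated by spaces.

A C F G D E B

Row 6, column 4: row 6 has {D} and column 4 has {B, A, E, D, F, C}, leaving only G.
Row 1, column 2: row 1 has {B, A, E, D, F, C} and column 2 has {A, E, F}, leaving only G.
Row 2, column 3: row 2 has {B, A, E, D, F, G} and column 3 has {B, E, D, G}, leaving only C.
Row 3, column 2: row 3 has {E, D, F, G, C} and column 2 has {A, E, F, G}, leaving only B.
Row 6, column 2: row 6 has {D, G} and column 2 has {B, A, E, F, G}, leaving only C.
Row 3, column 6: row 3 has {B, E, D, F, G, C} and column 6 has {B, D, F, G, C}, leaving only A.
Row 6, column 6: row 6 has {D, G, C} and column 6 has {B, A, D, F, G, C}, leaving only E.
Row 4, column 1: row 4 has {B, A, E, D, F, C} and column 1 has {E, D, F}, leaving only G.
Row 5, column 3: row 5 has {E, D, F, G, C} and column 3 has {B, E, D, G, C}, leaving only A.
Row 6, column 3: row 6 has {E, D, G, C} and column 3 has {B, A, E, D, G, C}, leaving only F.
Row 6, column 7: row 6 has {E, D, F, G, C} and column 7 has {A, E, D, G, C}, leaving only B.
Row 6, column 1: row 6 has {B, E, D, F, G, C} and column 1 has {E, D, F, G}, leaving only A.
So row 6 reads: A C F G D E B.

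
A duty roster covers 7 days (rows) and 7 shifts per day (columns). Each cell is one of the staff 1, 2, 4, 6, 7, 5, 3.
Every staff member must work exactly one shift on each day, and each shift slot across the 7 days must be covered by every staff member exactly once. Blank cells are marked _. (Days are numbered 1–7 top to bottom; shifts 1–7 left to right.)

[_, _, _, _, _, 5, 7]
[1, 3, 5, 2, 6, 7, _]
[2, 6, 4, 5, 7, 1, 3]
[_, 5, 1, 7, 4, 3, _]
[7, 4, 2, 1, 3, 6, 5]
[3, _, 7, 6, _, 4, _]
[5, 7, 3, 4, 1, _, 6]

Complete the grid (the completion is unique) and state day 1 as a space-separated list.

4 1 6 3 2 5 7

Day 1, shift 3: day 1 has {7, 5} and shift 3 has {1, 2, 4, 7, 5, 3}, leaving only 6.
Day 1, shift 1: day 1 has {6, 7, 5} and shift 1 has {1, 2, 7, 5, 3}, leaving only 4.
Day 1, shift 4: day 1 has {4, 6, 7, 5} and shift 4 has {1, 2, 4, 6, 7, 5}, leaving only 3.
Day 1, shift 5: day 1 has {4, 6, 7, 5, 3} and shift 5 has {1, 4, 6, 7, 3}, leaving only 2.
Day 1, shift 2: day 1 has {2, 4, 6, 7, 5, 3} and shift 2 has {4, 6, 7, 5, 3}, leaving only 1.
So day 1 reads: 4 1 6 3 2 5 7.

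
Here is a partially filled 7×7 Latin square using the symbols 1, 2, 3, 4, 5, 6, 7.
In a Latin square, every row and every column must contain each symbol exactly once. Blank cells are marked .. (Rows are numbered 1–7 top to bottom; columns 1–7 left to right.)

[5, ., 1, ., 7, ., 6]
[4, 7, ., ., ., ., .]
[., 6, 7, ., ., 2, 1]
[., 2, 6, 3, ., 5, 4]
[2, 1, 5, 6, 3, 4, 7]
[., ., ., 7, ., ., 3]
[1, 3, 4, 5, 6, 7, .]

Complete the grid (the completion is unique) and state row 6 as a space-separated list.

6 5 2 7 4 1 3

Row 6, column 1: row 6 has {3, 7} and column 1 has {1, 2, 4, 5}, leaving only 6.
Row 6, column 3: row 6 has {3, 6, 7} and column 3 has {1, 4, 5, 6, 7}, leaving only 2.
Row 6, column 6: row 6 has {2, 3, 6, 7} and column 6 has {2, 4, 5, 7}, leaving only 1.
Row 1, column 2: row 1 has {1, 5, 6, 7} and column 2 has {1, 2, 3, 6, 7}, leaving only 4.
Row 6, column 2: row 6 has {1, 2, 3, 6, 7} and column 2 has {1, 2, 3, 4, 6, 7}, leaving only 5.
Row 6, column 5: row 6 has {1, 2, 3, 5, 6, 7} and column 5 has {3, 6, 7}, leaving only 4.
So row 6 reads: 6 5 2 7 4 1 3.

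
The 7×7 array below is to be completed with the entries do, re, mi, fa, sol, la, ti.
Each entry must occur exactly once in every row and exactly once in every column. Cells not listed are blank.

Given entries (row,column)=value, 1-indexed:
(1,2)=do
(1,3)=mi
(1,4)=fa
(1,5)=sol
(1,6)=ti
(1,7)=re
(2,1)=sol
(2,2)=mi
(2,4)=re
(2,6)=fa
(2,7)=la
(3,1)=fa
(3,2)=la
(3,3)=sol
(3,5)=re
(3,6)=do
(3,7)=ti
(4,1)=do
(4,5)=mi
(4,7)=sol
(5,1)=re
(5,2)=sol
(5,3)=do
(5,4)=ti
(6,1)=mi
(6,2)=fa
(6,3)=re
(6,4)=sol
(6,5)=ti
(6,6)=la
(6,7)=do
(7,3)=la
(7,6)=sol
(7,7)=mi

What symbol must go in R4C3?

Row 1, column 1: row 1 has {do, re, mi, fa, sol, ti} and column 1 has {do, re, mi, fa, sol}, leaving only la.
Row 2, column 3: row 2 has {re, mi, fa, sol, la} and column 3 has {do, re, mi, sol, la}, leaving only ti.
Row 4 already has {do, mi, sol} and column 3 already has {do, re, mi, sol, la, ti}, so row 4, column 3 must be fa.

fa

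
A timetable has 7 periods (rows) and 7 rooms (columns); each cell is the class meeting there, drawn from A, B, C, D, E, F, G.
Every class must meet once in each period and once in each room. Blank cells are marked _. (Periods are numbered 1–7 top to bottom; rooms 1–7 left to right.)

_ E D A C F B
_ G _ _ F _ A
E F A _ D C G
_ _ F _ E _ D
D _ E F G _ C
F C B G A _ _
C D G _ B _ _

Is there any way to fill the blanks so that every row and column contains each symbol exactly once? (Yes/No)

Yes

No period or room among the givens repeats a symbol, and propagating forced cells runs into no contradiction.
One valid completion exists (for instance, G E D A C F B / B G C D F E A / E F A B D C G / A B F C E G D / D A E F G B C / F C B G A D E / C D G E B A F).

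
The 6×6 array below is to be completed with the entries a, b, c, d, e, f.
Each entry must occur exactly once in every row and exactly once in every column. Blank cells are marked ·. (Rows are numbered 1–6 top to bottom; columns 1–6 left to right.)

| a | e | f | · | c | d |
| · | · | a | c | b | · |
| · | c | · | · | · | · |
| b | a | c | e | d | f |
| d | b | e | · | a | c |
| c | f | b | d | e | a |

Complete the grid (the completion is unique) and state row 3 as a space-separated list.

Row 3, column 3: row 3 has {c} and column 3 has {a, b, c, e, f}, leaving only d.
Row 3, column 5: row 3 has {c, d} and column 5 has {a, b, c, d, e}, leaving only f.
Row 3, column 1: row 3 has {c, d, f} and column 1 has {a, b, c, d}, leaving only e.
Row 3, column 6: row 3 has {c, d, e, f} and column 6 has {a, c, d, f}, leaving only b.
Row 3, column 4: row 3 has {b, c, d, e, f} and column 4 has {c, d, e}, leaving only a.
So row 3 reads: e c d a f b.

e c d a f b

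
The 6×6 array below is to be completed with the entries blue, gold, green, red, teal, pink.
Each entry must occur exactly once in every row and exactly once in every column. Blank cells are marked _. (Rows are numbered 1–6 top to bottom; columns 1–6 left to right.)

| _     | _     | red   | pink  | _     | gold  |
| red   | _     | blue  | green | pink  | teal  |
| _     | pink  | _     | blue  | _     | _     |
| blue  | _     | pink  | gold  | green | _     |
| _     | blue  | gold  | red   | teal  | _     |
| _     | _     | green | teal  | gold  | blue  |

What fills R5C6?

pink

Row 1, column 5: row 1 has {gold, red, pink} and column 5 has {gold, green, teal, pink}, leaving only blue.
Row 2, column 2: row 2 has {blue, green, red, teal, pink} and column 2 has {blue, pink}, leaving only gold.
Row 3, column 3: row 3 has {blue, pink} and column 3 has {blue, gold, green, red, pink}, leaving only teal.
Row 3, column 5: row 3 has {blue, teal, pink} and column 5 has {blue, gold, green, teal, pink}, leaving only red.
Row 3, column 6: row 3 has {blue, red, teal, pink} and column 6 has {blue, gold, teal}, leaving only green.
Row 5 already has {blue, gold, red, teal} and column 6 already has {blue, gold, green, teal}, so row 5, column 6 must be pink.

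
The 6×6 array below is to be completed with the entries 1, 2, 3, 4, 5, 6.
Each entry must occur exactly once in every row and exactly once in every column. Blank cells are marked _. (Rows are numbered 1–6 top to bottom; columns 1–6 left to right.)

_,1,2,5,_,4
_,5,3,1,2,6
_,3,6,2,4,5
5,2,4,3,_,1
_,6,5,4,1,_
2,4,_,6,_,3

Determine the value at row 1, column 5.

Row 2, column 1: row 2 has {1, 2, 3, 5, 6} and column 1 has {2, 5}, leaving only 4.
Row 3, column 1: row 3 has {2, 3, 4, 5, 6} and column 1 has {2, 4, 5}, leaving only 1.
Row 4, column 5: row 4 has {1, 2, 3, 4, 5} and column 5 has {1, 2, 4}, leaving only 6.
Row 1 already has {1, 2, 4, 5} and column 5 already has {1, 2, 4, 6}, so row 1, column 5 must be 3.

3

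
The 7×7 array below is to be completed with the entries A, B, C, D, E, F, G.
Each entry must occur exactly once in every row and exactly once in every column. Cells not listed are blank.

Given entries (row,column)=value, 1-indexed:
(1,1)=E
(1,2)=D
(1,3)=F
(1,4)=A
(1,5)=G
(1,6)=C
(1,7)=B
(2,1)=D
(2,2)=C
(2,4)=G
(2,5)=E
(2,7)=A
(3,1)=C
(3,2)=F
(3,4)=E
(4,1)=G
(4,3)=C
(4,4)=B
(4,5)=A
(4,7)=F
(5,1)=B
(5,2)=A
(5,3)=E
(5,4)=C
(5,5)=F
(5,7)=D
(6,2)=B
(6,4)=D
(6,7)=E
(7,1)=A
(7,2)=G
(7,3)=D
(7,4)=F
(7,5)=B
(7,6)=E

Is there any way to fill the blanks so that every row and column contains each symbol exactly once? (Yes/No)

Yes

No row or column among the givens repeats a symbol, and propagating forced cells runs into no contradiction.
One valid completion exists (for instance, E D F A G C B / D C B G E F A / C F A E D B G / G E C B A D F / B A E C F G D / F B G D C A E / A G D F B E C).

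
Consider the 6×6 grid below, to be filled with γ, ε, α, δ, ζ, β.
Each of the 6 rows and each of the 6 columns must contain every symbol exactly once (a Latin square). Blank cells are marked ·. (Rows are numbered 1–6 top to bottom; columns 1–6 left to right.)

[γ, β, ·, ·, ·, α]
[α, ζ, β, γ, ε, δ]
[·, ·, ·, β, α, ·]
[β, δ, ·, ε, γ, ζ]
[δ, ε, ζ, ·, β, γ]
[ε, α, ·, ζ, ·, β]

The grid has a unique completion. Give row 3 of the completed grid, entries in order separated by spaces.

Row 3, column 1: row 3 has {α, β} and column 1 has {γ, ε, α, δ, β}, leaving only ζ.
Row 3, column 2: row 3 has {α, ζ, β} and column 2 has {ε, α, δ, ζ, β}, leaving only γ.
Row 3, column 6: row 3 has {γ, α, ζ, β} and column 6 has {γ, α, δ, ζ, β}, leaving only ε.
Row 3, column 3: row 3 has {γ, ε, α, ζ, β} and column 3 has {ζ, β}, leaving only δ.
So row 3 reads: ζ γ δ β α ε.

ζ γ δ β α ε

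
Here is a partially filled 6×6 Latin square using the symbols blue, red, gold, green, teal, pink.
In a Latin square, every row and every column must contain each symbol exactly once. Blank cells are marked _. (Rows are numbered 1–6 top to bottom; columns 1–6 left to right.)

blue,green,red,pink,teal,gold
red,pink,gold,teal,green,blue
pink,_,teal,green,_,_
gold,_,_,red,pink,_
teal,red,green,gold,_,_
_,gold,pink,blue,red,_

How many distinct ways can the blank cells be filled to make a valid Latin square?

Row 3, column 2: eliminating its row and column leaves {blue}.
Row 3, column 5: eliminating its row and column leaves {blue, gold}.
Row 3, column 6: eliminating its row and column leaves {red}.
Row 4, column 2: eliminating its row and column leaves {blue, teal}.
Row 4, column 3: eliminating its row and column leaves {blue}.
Row 4, column 6: eliminating its row and column leaves {green, teal}.
Row 5, column 5: eliminating its row and column leaves {blue}.
Row 5, column 6: eliminating its row and column leaves {pink}.
Row 6, column 1: eliminating its row and column leaves {green}.
Row 6, column 6: eliminating its row and column leaves {green, teal}.
Only one assignment across all blanks avoids any row or column repeat, giving 1 completion.

1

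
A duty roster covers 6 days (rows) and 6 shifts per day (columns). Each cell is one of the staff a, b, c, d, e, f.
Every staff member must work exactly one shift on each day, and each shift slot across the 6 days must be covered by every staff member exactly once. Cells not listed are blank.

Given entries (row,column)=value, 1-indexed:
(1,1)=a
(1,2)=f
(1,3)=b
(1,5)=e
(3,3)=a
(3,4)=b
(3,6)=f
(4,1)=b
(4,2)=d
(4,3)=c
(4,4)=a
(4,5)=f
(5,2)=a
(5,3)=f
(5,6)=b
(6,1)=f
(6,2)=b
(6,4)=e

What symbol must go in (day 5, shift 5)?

Day 4, shift 6: day 4 has {a, b, c, d, f} and shift 6 has {b, f}, leaving only e.
Day 6, shift 3: day 6 has {b, e, f} and shift 3 has {a, b, c, f}, leaving only d.
Day 2, shift 3: day 2 has {} and shift 3 has {a, b, c, d, f}, leaving only e.
Day 2, shift 2: day 2 has {e} and shift 2 has {a, b, d, f}, leaving only c.
Day 2, shift 1: day 2 has {c, e} and shift 1 has {a, b, f}, leaving only d.
Day 2, shift 4: day 2 has {c, d, e} and shift 4 has {a, b, e}, leaving only f.
Day 2, shift 6: day 2 has {c, d, e, f} and shift 6 has {b, e, f}, leaving only a.
Day 2, shift 5: day 2 has {a, c, d, e, f} and shift 5 has {e, f}, leaving only b.
Day 3, shift 2: day 3 has {a, b, f} and shift 2 has {a, b, c, d, f}, leaving only e.
Day 3, shift 1: day 3 has {a, b, e, f} and shift 1 has {a, b, d, f}, leaving only c.
Day 3, shift 5: day 3 has {a, b, c, e, f} and shift 5 has {b, e, f}, leaving only d.
Day 5 already has {a, b, f} and shift 5 already has {b, d, e, f}, so day 5, shift 5 must be c.

c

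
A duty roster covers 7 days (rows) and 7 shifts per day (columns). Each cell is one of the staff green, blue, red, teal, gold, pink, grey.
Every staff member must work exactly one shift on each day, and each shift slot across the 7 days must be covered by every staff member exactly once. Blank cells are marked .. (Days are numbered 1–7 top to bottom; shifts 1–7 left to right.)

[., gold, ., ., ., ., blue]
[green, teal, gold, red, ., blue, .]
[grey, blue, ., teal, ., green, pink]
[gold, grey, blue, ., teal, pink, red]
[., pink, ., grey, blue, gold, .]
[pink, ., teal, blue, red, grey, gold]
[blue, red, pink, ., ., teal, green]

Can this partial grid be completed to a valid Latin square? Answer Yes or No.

No day or shift among the givens repeats a symbol, and propagating forced cells runs into no contradiction.
One valid completion exists (for instance, teal gold grey pink green red blue / green teal gold red pink blue grey / grey blue red teal gold green pink / gold grey blue green teal pink red / red pink green grey blue gold teal / pink green teal blue red grey gold / blue red pink gold grey teal green).

Yes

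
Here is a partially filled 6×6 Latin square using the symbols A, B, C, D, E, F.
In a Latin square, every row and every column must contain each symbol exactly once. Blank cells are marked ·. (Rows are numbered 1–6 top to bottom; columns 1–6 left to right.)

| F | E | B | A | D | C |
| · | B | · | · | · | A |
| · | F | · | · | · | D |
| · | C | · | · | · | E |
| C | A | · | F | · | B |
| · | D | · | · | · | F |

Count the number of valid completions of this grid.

20

Row 2, column 1: eliminating its row and column leaves {D, E}.
Row 2, column 3: eliminating its row and column leaves {C, D, E, F}.
Row 2, column 4: eliminating its row and column leaves {C, D, E}.
Row 2, column 5: eliminating its row and column leaves {C, E, F}.
Row 3, column 1: eliminating its row and column leaves {A, B, E}.
Row 3, column 3: eliminating its row and column leaves {A, C, E}.
Row 3, column 4: eliminating its row and column leaves {B, C, E}.
Row 3, column 5: eliminating its row and column leaves {A, B, C, E}.
Row 4, column 1: eliminating its row and column leaves {A, B, D}.
Row 4, column 3: eliminating its row and column leaves {A, D, F}.
Row 4, column 4: eliminating its row and column leaves {B, D}.
Row 4, column 5: eliminating its row and column leaves {A, B, F}.
Row 5, column 3: eliminating its row and column leaves {D, E}.
Row 5, column 5: eliminating its row and column leaves {E}.
Row 6, column 1: eliminating its row and column leaves {A, B, E}.
Row 6, column 3: eliminating its row and column leaves {A, C, E}.
Row 6, column 4: eliminating its row and column leaves {B, C, E}.
Row 6, column 5: eliminating its row and column leaves {A, B, C, E}.
Enumerating the assignments across these blanks that avoid any row or column repeat gives 20 completions.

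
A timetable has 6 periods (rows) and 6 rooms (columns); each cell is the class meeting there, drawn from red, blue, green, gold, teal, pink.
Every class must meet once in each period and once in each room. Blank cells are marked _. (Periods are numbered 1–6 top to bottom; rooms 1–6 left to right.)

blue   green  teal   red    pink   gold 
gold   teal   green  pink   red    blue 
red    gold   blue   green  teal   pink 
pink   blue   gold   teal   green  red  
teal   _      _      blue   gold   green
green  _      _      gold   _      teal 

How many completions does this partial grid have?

2

Period 5, room 2: eliminating its period and room leaves {red, pink}.
Period 5, room 3: eliminating its period and room leaves {red, pink}.
Period 6, room 2: eliminating its period and room leaves {red, pink}.
Period 6, room 3: eliminating its period and room leaves {red, pink}.
Period 6, room 5: eliminating its period and room leaves {blue}.
Enumerating the assignments across these blanks that avoid any period or room repeat gives 2 completions.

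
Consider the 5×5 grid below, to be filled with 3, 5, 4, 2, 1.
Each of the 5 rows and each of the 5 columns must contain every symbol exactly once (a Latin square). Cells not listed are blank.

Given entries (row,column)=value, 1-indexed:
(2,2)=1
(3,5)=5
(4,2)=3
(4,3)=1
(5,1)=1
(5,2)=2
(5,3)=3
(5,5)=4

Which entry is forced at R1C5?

1

Row 3, column 2: row 3 has {5} and column 2 has {3, 2, 1}, leaving only 4.
Row 1, column 2: row 1 has {} and column 2 has {3, 4, 2, 1}, leaving only 5.
Row 3, column 3: row 3 has {5, 4} and column 3 has {3, 1}, leaving only 2.
Row 1, column 3: row 1 has {5} and column 3 has {3, 2, 1}, leaving only 4.
Row 2, column 3: row 2 has {1} and column 3 has {3, 4, 2, 1}, leaving only 5.
Row 3, column 1: row 3 has {5, 4, 2} and column 1 has {1}, leaving only 3.
Row 1, column 1: row 1 has {5, 4} and column 1 has {3, 1}, leaving only 2.
Row 2, column 1: row 2 has {5, 1} and column 1 has {3, 2, 1}, leaving only 4.
Row 3, column 4: row 3 has {3, 5, 4, 2} and column 4 has {}, leaving only 1.
Row 1, column 4: row 1 has {5, 4, 2} and column 4 has {1}, leaving only 3.
Row 1 already has {3, 5, 4, 2} and column 5 already has {5, 4}, so row 1, column 5 must be 1.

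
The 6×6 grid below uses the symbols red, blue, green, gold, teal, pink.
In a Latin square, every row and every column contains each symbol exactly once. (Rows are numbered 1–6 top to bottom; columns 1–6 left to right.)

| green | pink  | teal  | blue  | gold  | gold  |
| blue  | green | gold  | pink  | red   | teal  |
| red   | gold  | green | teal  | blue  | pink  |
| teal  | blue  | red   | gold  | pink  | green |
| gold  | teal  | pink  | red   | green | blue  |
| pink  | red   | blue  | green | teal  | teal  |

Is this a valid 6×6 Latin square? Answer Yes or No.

Row 6 contains teal twice (at columns 5 and 6); row 1 is also not a permutation.

No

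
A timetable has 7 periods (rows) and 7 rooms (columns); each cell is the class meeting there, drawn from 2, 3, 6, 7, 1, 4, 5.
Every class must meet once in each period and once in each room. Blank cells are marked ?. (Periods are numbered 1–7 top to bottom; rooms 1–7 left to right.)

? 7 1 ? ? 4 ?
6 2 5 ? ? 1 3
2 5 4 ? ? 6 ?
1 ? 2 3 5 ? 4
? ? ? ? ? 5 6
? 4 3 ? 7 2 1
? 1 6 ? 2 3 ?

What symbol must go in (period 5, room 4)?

2

Period 2, room 5: period 2 has {2, 3, 6, 1, 5} and room 5 has {2, 7, 5}, leaving only 4.
Period 2, room 4: period 2 has {2, 3, 6, 1, 4, 5} and room 4 has {3}, leaving only 7.
Period 3, room 4: period 3 has {2, 6, 4, 5} and room 4 has {3, 7}, leaving only 1.
Period 3, room 5: period 3 has {2, 6, 1, 4, 5} and room 5 has {2, 7, 4, 5}, leaving only 3.
Period 1, room 5: period 1 has {7, 1, 4} and room 5 has {2, 3, 7, 4, 5}, leaving only 6.
Period 3, room 7: period 3 has {2, 3, 6, 1, 4, 5} and room 7 has {3, 6, 1, 4}, leaving only 7.
Period 4, room 2: period 4 has {2, 3, 1, 4, 5} and room 2 has {2, 7, 1, 4, 5}, leaving only 6.
Period 4, room 6: period 4 has {2, 3, 6, 1, 4, 5} and room 6 has {2, 3, 6, 1, 4, 5}, leaving only 7.
Period 5, room 2: period 5 has {6, 5} and room 2 has {2, 6, 7, 1, 4, 5}, leaving only 3.
Period 5, room 3: period 5 has {3, 6, 5} and room 3 has {2, 3, 6, 1, 4, 5}, leaving only 7.
Period 5, room 1: period 5 has {3, 6, 7, 5} and room 1 has {2, 6, 1}, leaving only 4.
Period 5 already has {3, 6, 7, 4, 5} and room 4 already has {3, 7, 1}, so period 5, room 4 must be 2.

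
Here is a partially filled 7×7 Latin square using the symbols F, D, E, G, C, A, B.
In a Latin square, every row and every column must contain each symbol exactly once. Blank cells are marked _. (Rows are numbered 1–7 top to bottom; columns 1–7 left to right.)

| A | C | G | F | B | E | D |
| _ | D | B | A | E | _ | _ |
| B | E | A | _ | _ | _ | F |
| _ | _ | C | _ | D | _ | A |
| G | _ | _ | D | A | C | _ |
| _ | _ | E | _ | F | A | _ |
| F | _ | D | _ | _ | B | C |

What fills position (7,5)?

G

Row 7 already has {F, D, C, B} and column 5 already has {F, D, E, A, B}, so row 7, column 5 must be G.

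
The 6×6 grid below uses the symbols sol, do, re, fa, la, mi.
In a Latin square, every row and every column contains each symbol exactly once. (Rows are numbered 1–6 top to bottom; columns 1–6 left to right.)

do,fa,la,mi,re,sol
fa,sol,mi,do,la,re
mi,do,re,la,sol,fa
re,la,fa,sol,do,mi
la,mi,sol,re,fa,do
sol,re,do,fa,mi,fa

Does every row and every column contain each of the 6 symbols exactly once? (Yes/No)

Column 6 contains fa twice (at rows 3 and 6), so it is not a permutation.

No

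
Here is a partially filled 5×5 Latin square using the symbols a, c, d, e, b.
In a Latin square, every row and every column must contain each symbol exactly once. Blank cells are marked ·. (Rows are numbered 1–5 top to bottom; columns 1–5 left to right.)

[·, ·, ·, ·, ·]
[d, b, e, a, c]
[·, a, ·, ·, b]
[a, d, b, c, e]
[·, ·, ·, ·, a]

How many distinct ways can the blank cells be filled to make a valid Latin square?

3

Row 1, column 1: eliminating its row and column leaves {c, e, b}.
Row 1, column 2: eliminating its row and column leaves {c, e}.
Row 1, column 3: eliminating its row and column leaves {a, c, d}.
Row 1, column 4: eliminating its row and column leaves {d, e, b}.
Row 1, column 5: eliminating its row and column leaves {d}.
Row 3, column 1: eliminating its row and column leaves {c, e}.
Row 3, column 3: eliminating its row and column leaves {c, d}.
Row 3, column 4: eliminating its row and column leaves {d, e}.
Row 5, column 1: eliminating its row and column leaves {c, e, b}.
Row 5, column 2: eliminating its row and column leaves {c, e}.
Row 5, column 3: eliminating its row and column leaves {c, d}.
Row 5, column 4: eliminating its row and column leaves {d, e, b}.
Enumerating the assignments across these blanks that avoid any row or column repeat gives 3 completions.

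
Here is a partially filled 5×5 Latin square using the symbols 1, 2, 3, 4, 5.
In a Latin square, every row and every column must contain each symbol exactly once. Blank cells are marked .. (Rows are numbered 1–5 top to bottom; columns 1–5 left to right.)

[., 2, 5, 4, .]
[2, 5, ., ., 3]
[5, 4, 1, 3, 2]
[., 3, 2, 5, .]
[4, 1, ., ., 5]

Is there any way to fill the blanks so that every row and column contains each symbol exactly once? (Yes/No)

No row or column among the givens repeats a symbol, and propagating forced cells runs into no contradiction.
One valid completion exists (for instance, 3 2 5 4 1 / 2 5 4 1 3 / 5 4 1 3 2 / 1 3 2 5 4 / 4 1 3 2 5).

Yes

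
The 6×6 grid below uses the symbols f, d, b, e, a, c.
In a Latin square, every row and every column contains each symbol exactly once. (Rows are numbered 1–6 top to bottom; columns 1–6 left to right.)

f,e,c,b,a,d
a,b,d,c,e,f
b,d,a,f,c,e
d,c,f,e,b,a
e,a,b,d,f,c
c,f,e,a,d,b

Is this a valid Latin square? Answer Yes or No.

Yes

Each row is a permutation of the 6 symbols, and so is each column.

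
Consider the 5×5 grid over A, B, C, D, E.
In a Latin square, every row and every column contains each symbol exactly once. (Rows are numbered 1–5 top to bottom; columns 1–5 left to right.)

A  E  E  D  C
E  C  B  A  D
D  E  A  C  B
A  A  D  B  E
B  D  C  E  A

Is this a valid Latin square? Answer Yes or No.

Row 4 contains A twice (at columns 1 and 2); row 1 is also not a permutation.

No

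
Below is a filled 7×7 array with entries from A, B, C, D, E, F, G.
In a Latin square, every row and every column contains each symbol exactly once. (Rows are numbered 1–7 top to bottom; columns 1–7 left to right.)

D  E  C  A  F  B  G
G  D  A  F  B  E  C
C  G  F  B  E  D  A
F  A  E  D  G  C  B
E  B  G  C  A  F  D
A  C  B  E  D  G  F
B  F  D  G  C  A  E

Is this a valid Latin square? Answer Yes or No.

Yes

Each row is a permutation of the 7 symbols, and so is each column.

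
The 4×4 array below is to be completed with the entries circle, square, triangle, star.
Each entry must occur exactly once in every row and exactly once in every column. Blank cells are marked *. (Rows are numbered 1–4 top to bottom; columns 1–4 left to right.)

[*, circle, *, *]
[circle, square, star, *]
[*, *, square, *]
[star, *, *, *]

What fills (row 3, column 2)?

star

Row 1, column 3: row 1 has {circle} and column 3 has {square, star}, leaving only triangle.
Row 1, column 1: row 1 has {circle, triangle} and column 1 has {circle, star}, leaving only square.
Row 1, column 4: row 1 has {circle, square, triangle} and column 4 has {}, leaving only star.
Row 2, column 4: row 2 has {circle, square, star} and column 4 has {star}, leaving only triangle.
Row 3, column 1: row 3 has {square} and column 1 has {circle, square, star}, leaving only triangle.
Row 3 already has {square, triangle} and column 2 already has {circle, square}, so row 3, column 2 must be star.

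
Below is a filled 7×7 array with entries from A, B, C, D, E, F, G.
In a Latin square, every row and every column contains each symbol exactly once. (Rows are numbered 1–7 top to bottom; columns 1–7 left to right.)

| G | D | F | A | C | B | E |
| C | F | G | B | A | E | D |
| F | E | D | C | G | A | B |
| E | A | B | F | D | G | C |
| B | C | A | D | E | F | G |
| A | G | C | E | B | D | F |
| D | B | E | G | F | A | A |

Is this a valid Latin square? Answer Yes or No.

No

Column 6 contains A twice (at rows 3 and 7), so it is not a permutation.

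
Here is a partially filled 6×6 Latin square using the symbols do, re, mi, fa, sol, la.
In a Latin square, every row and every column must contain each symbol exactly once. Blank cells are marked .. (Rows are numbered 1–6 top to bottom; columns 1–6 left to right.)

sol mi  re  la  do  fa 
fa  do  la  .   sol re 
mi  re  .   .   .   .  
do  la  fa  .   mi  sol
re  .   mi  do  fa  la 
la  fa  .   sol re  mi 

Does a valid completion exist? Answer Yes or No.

No row or column among the givens repeats a symbol, and propagating forced cells runs into no contradiction.
One valid completion exists (for instance, sol mi re la do fa / fa do la mi sol re / mi re sol fa la do / do la fa re mi sol / re sol mi do fa la / la fa do sol re mi).

Yes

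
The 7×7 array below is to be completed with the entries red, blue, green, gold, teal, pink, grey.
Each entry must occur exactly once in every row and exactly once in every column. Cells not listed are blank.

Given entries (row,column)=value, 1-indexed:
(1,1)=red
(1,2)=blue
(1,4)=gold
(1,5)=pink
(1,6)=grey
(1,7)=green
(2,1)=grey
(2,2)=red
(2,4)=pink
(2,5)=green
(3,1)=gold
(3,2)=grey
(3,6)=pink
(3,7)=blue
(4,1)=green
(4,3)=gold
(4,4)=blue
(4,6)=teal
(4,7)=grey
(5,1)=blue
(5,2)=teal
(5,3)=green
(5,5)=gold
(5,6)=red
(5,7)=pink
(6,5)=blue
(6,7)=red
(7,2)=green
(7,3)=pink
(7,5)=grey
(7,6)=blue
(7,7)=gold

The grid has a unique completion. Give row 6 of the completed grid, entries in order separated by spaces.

Row 1, column 3: row 1 has {red, blue, green, gold, pink, grey} and column 3 has {green, gold, pink}, leaving only teal.
Row 6, column 3: row 6 has {red, blue} and column 3 has {green, gold, teal, pink}, leaving only grey.
Row 2, column 3: row 2 has {red, green, pink, grey} and column 3 has {green, gold, teal, pink, grey}, leaving only blue.
Row 2, column 6: row 2 has {red, blue, green, pink, grey} and column 6 has {red, blue, teal, pink, grey}, leaving only gold.
Row 6, column 6: row 6 has {red, blue, grey} and column 6 has {red, blue, gold, teal, pink, grey}, leaving only green.
Row 6, column 4: row 6 has {red, blue, green, grey} and column 4 has {blue, gold, pink}, leaving only teal.
Row 6, column 1: row 6 has {red, blue, green, teal, grey} and column 1 has {red, blue, green, gold, grey}, leaving only pink.
Row 6, column 2: row 6 has {red, blue, green, teal, pink, grey} and column 2 has {red, blue, green, teal, grey}, leaving only gold.
So row 6 reads: pink gold grey teal blue green red.

pink gold grey teal blue green red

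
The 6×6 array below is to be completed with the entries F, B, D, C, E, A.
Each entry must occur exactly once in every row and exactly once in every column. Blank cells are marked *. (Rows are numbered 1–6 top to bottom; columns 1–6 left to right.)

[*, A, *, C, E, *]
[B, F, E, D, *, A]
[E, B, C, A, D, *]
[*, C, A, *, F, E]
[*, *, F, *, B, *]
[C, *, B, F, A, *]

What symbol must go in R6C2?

Row 1, column 3: row 1 has {C, E, A} and column 3 has {F, B, C, E, A}, leaving only D.
Row 1, column 1: row 1 has {D, C, E, A} and column 1 has {B, C, E}, leaving only F.
Row 1, column 6: row 1 has {F, D, C, E, A} and column 6 has {E, A}, leaving only B.
Row 2, column 5: row 2 has {F, B, D, E, A} and column 5 has {F, B, D, E, A}, leaving only C.
Row 3, column 6: row 3 has {B, D, C, E, A} and column 6 has {B, E, A}, leaving only F.
Row 4, column 1: row 4 has {F, C, E, A} and column 1 has {F, B, C, E}, leaving only D.
Row 4, column 4: row 4 has {F, D, C, E, A} and column 4 has {F, D, C, A}, leaving only B.
Row 5, column 1: row 5 has {F, B} and column 1 has {F, B, D, C, E}, leaving only A.
Row 5, column 4: row 5 has {F, B, A} and column 4 has {F, B, D, C, A}, leaving only E.
Row 5, column 2: row 5 has {F, B, E, A} and column 2 has {F, B, C, A}, leaving only D.
Row 6 already has {F, B, C, A} and column 2 already has {F, B, D, C, A}, so row 6, column 2 must be E.

E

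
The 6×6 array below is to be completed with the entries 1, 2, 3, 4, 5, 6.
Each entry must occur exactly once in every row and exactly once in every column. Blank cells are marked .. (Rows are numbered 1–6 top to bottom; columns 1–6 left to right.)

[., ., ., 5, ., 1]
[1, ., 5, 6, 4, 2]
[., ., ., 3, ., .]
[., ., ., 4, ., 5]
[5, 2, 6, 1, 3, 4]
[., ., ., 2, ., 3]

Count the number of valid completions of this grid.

Row 1, column 1: eliminating its row and column leaves {2, 3, 4, 6}.
Row 1, column 2: eliminating its row and column leaves {3, 4, 6}.
Row 1, column 3: eliminating its row and column leaves {2, 3, 4}.
Row 1, column 5: eliminating its row and column leaves {2, 6}.
Row 2, column 2: eliminating its row and column leaves {3}.
Row 3, column 1: eliminating its row and column leaves {2, 4, 6}.
Row 3, column 2: eliminating its row and column leaves {1, 4, 5, 6}.
Row 3, column 3: eliminating its row and column leaves {1, 2, 4}.
Row 3, column 5: eliminating its row and column leaves {1, 2, 5, 6}.
Row 3, column 6: eliminating its row and column leaves {6}.
Row 4, column 1: eliminating its row and column leaves {2, 3, 6}.
Row 4, column 2: eliminating its row and column leaves {1, 3, 6}.
Row 4, column 3: eliminating its row and column leaves {1, 2, 3}.
Row 4, column 5: eliminating its row and column leaves {1, 2, 6}.
Row 6, column 1: eliminating its row and column leaves {4, 6}.
Row 6, column 2: eliminating its row and column leaves {1, 4, 5, 6}.
Row 6, column 3: eliminating its row and column leaves {1, 4}.
Row 6, column 5: eliminating its row and column leaves {1, 5, 6}.
Enumerating the assignments across these blanks that avoid any row or column repeat gives 10 completions.

10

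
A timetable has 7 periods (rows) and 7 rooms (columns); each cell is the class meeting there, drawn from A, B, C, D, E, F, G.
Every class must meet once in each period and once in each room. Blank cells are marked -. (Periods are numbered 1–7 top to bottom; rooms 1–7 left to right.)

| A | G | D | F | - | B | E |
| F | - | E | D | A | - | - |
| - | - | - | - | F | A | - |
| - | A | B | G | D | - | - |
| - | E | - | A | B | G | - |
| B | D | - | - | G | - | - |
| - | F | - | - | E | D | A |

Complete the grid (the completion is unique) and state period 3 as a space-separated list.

D C G E F A B

Period 1, room 5: period 1 has {A, B, D, E, F, G} and room 5 has {A, B, D, E, F, G}, leaving only C.
Period 2, room 6: period 2 has {A, D, E, F} and room 6 has {A, B, D, G}, leaving only C.
Period 2, room 2: period 2 has {A, C, D, E, F} and room 2 has {A, D, E, F, G}, leaving only B.
Period 3, room 2: period 3 has {A, F} and room 2 has {A, B, D, E, F, G}, leaving only C.
Period 3, room 3: period 3 has {A, C, F} and room 3 has {B, D, E}, leaving only G.
Period 2, room 7: period 2 has {A, B, C, D, E, F} and room 7 has {A, E}, leaving only G.
Period 7, room 3: period 7 has {A, D, E, F} and room 3 has {B, D, E, G}, leaving only C.
Period 5, room 3: period 5 has {A, B, E, G} and room 3 has {B, C, D, E, G}, leaving only F.
Period 6, room 3: period 6 has {B, D, G} and room 3 has {B, C, D, E, F, G}, leaving only A.
Period 7, room 1: period 7 has {A, C, D, E, F} and room 1 has {A, B, F}, leaving only G.
Period 7, room 4: period 7 has {A, C, D, E, F, G} and room 4 has {A, D, F, G}, leaving only B.
Period 3, room 4: period 3 has {A, C, F, G} and room 4 has {A, B, D, F, G}, leaving only E.
Period 3, room 1: period 3 has {A, C, E, F, G} and room 1 has {A, B, F, G}, leaving only D.
Period 3, room 7: period 3 has {A, C, D, E, F, G} and room 7 has {A, E, G}, leaving only B.
So period 3 reads: D C G E F A B.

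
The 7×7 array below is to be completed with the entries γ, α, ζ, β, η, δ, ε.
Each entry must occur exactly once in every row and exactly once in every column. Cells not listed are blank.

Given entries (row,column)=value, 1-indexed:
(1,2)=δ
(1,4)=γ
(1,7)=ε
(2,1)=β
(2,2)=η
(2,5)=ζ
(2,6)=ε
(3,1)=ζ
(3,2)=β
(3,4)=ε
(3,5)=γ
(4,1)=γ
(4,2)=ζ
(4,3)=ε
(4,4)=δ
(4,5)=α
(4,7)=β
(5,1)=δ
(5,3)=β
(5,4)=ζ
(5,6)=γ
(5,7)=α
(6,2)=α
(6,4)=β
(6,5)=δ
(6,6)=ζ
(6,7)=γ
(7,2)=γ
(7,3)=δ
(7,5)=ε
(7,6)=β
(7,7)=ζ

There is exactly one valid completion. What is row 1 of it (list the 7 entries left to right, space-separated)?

Row 2, column 4: row 2 has {ζ, β, η, ε} and column 4 has {γ, ζ, β, δ, ε}, leaving only α.
Row 2, column 3: row 2 has {α, ζ, β, η, ε} and column 3 has {β, δ, ε}, leaving only γ.
Row 2, column 7: row 2 has {γ, α, ζ, β, η, ε} and column 7 has {γ, α, ζ, β, ε}, leaving only δ.
Row 3, column 7: row 3 has {γ, ζ, β, ε} and column 7 has {γ, α, ζ, β, δ, ε}, leaving only η.
Row 3, column 3: row 3 has {γ, ζ, β, η, ε} and column 3 has {γ, β, δ, ε}, leaving only α.
Row 3, column 6: row 3 has {γ, α, ζ, β, η, ε} and column 6 has {γ, ζ, β, ε}, leaving only δ.
Row 4, column 6: row 4 has {γ, α, ζ, β, δ, ε} and column 6 has {γ, ζ, β, δ, ε}, leaving only η.
Row 1, column 6: row 1 has {γ, δ, ε} and column 6 has {γ, ζ, β, η, δ, ε}, leaving only α.
Row 1, column 1: row 1 has {γ, α, δ, ε} and column 1 has {γ, ζ, β, δ}, leaving only η.
Row 1, column 3: row 1 has {γ, α, η, δ, ε} and column 3 has {γ, α, β, δ, ε}, leaving only ζ.
Row 1, column 5: row 1 has {γ, α, ζ, η, δ, ε} and column 5 has {γ, α, ζ, δ, ε}, leaving only β.
So row 1 reads: η δ ζ γ β α ε.

η δ ζ γ β α ε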